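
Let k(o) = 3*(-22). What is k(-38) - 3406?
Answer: -3472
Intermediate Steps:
k(o) = -66
k(-38) - 3406 = -66 - 3406 = -3472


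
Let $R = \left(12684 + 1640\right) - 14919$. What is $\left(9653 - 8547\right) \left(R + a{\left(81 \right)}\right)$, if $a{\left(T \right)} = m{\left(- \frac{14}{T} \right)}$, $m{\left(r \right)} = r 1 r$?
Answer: $- \frac{4317380494}{6561} \approx -6.5804 \cdot 10^{5}$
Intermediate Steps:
$m{\left(r \right)} = r^{2}$ ($m{\left(r \right)} = r r = r^{2}$)
$a{\left(T \right)} = \frac{196}{T^{2}}$ ($a{\left(T \right)} = \left(- \frac{14}{T}\right)^{2} = \frac{196}{T^{2}}$)
$R = -595$ ($R = 14324 - 14919 = -595$)
$\left(9653 - 8547\right) \left(R + a{\left(81 \right)}\right) = \left(9653 - 8547\right) \left(-595 + \frac{196}{6561}\right) = 1106 \left(-595 + 196 \cdot \frac{1}{6561}\right) = 1106 \left(-595 + \frac{196}{6561}\right) = 1106 \left(- \frac{3903599}{6561}\right) = - \frac{4317380494}{6561}$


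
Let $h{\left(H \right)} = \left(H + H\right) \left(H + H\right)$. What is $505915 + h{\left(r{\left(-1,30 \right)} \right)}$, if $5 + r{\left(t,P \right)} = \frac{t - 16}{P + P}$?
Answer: $\frac{455423989}{900} \approx 5.0603 \cdot 10^{5}$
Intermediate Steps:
$r{\left(t,P \right)} = -5 + \frac{-16 + t}{2 P}$ ($r{\left(t,P \right)} = -5 + \frac{t - 16}{P + P} = -5 + \frac{-16 + t}{2 P}$)
$h{\left(H \right)} = 4 H^{2}$ ($h{\left(H \right)} = 2 H 2 H = 4 H^{2}$)
$505915 + h{\left(r{\left(-1,30 \right)} \right)} = 505915 + 4 \left(\frac{-16 - 1 - 300}{2 \cdot 30}\right)^{2} = 505915 + 4 \left(\frac{1}{2} \cdot \frac{1}{30} \left(-16 - 1 - 300\right)\right)^{2} = 505915 + 4 \left(\frac{1}{2} \cdot \frac{1}{30} \left(-317\right)\right)^{2} = 505915 + 4 \left(- \frac{317}{60}\right)^{2} = 505915 + 4 \cdot \frac{100489}{3600} = 505915 + \frac{100489}{900} = \frac{455423989}{900}$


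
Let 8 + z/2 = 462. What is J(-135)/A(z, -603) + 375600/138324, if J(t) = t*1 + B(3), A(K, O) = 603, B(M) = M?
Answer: 5784112/2316927 ≈ 2.4965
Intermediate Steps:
z = 908 (z = -16 + 2*462 = -16 + 924 = 908)
J(t) = 3 + t (J(t) = t*1 + 3 = t + 3 = 3 + t)
J(-135)/A(z, -603) + 375600/138324 = (3 - 135)/603 + 375600/138324 = -132*1/603 + 375600*(1/138324) = -44/201 + 31300/11527 = 5784112/2316927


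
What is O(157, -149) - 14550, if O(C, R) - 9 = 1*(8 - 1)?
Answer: -14534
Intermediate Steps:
O(C, R) = 16 (O(C, R) = 9 + 1*(8 - 1) = 9 + 1*7 = 9 + 7 = 16)
O(157, -149) - 14550 = 16 - 14550 = -14534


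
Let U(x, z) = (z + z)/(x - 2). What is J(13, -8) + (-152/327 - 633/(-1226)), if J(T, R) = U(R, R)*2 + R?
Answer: -9518453/2004510 ≈ -4.7485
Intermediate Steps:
U(x, z) = 2*z/(-2 + x) (U(x, z) = (2*z)/(-2 + x) = 2*z/(-2 + x))
J(T, R) = R + 4*R/(-2 + R) (J(T, R) = (2*R/(-2 + R))*2 + R = 4*R/(-2 + R) + R = R + 4*R/(-2 + R))
J(13, -8) + (-152/327 - 633/(-1226)) = -8*(2 - 8)/(-2 - 8) + (-152/327 - 633/(-1226)) = -8*(-6)/(-10) + (-152*1/327 - 633*(-1/1226)) = -8*(-⅒)*(-6) + (-152/327 + 633/1226) = -24/5 + 20639/400902 = -9518453/2004510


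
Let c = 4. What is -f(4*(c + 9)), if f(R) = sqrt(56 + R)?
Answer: -6*sqrt(3) ≈ -10.392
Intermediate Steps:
-f(4*(c + 9)) = -sqrt(56 + 4*(4 + 9)) = -sqrt(56 + 4*13) = -sqrt(56 + 52) = -sqrt(108) = -6*sqrt(3)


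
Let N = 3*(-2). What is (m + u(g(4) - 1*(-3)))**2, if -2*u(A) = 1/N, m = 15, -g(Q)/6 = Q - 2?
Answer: 32761/144 ≈ 227.51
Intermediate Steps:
g(Q) = 12 - 6*Q (g(Q) = -6*(Q - 2) = -6*(-2 + Q) = 12 - 6*Q)
N = -6
u(A) = 1/12 (u(A) = -1/2/(-6) = -1/2*(-1/6) = 1/12)
(m + u(g(4) - 1*(-3)))**2 = (15 + 1/12)**2 = (181/12)**2 = 32761/144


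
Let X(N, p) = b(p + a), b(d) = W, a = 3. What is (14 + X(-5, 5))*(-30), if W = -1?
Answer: -390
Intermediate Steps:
b(d) = -1
X(N, p) = -1
(14 + X(-5, 5))*(-30) = (14 - 1)*(-30) = 13*(-30) = -390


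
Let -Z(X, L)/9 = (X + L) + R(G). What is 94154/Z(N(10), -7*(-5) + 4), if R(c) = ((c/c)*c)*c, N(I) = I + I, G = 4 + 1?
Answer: -47077/378 ≈ -124.54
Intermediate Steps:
G = 5
N(I) = 2*I
R(c) = c**2 (R(c) = (1*c)*c = c*c = c**2)
Z(X, L) = -225 - 9*L - 9*X (Z(X, L) = -9*((X + L) + 5**2) = -9*((L + X) + 25) = -9*(25 + L + X) = -225 - 9*L - 9*X)
94154/Z(N(10), -7*(-5) + 4) = 94154/(-225 - 9*(-7*(-5) + 4) - 18*10) = 94154/(-225 - 9*(35 + 4) - 9*20) = 94154/(-225 - 9*39 - 180) = 94154/(-225 - 351 - 180) = 94154/(-756) = 94154*(-1/756) = -47077/378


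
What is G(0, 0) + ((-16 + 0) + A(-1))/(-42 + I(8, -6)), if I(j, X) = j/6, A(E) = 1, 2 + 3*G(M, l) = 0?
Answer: -109/366 ≈ -0.29781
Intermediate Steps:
G(M, l) = -⅔ (G(M, l) = -⅔ + (⅓)*0 = -⅔ + 0 = -⅔)
I(j, X) = j/6 (I(j, X) = j*(⅙) = j/6)
G(0, 0) + ((-16 + 0) + A(-1))/(-42 + I(8, -6)) = -⅔ + ((-16 + 0) + 1)/(-42 + (⅙)*8) = -⅔ + (-16 + 1)/(-42 + 4/3) = -⅔ - 15/(-122/3) = -⅔ - 3/122*(-15) = -⅔ + 45/122 = -109/366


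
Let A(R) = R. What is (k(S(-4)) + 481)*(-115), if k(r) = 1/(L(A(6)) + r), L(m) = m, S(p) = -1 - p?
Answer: -497950/9 ≈ -55328.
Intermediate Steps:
k(r) = 1/(6 + r)
(k(S(-4)) + 481)*(-115) = (1/(6 + (-1 - 1*(-4))) + 481)*(-115) = (1/(6 + (-1 + 4)) + 481)*(-115) = (1/(6 + 3) + 481)*(-115) = (1/9 + 481)*(-115) = (⅑ + 481)*(-115) = (4330/9)*(-115) = -497950/9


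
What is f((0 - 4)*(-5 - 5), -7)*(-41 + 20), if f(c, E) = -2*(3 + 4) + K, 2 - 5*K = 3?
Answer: 1491/5 ≈ 298.20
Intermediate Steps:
K = -⅕ (K = ⅖ - ⅕*3 = ⅖ - ⅗ = -⅕ ≈ -0.20000)
f(c, E) = -71/5 (f(c, E) = -2*(3 + 4) - ⅕ = -2*7 - ⅕ = -14 - ⅕ = -71/5)
f((0 - 4)*(-5 - 5), -7)*(-41 + 20) = -71*(-41 + 20)/5 = -71/5*(-21) = 1491/5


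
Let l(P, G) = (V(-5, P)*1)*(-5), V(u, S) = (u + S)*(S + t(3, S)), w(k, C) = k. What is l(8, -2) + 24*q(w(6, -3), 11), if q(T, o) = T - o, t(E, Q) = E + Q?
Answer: -405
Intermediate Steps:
V(u, S) = (3 + 2*S)*(S + u) (V(u, S) = (u + S)*(S + (3 + S)) = (S + u)*(3 + 2*S) = (3 + 2*S)*(S + u))
l(P, G) = 75 - 5*P² + 50*P - 5*P*(3 + P) (l(P, G) = ((P² + P*(-5) + P*(3 + P) - 5*(3 + P))*1)*(-5) = ((P² - 5*P + P*(3 + P) + (-15 - 5*P))*1)*(-5) = ((-15 + P² - 10*P + P*(3 + P))*1)*(-5) = (-15 + P² - 10*P + P*(3 + P))*(-5) = 75 - 5*P² + 50*P - 5*P*(3 + P))
l(8, -2) + 24*q(w(6, -3), 11) = (75 - 10*8² + 35*8) + 24*(6 - 1*11) = (75 - 10*64 + 280) + 24*(6 - 11) = (75 - 640 + 280) + 24*(-5) = -285 - 120 = -405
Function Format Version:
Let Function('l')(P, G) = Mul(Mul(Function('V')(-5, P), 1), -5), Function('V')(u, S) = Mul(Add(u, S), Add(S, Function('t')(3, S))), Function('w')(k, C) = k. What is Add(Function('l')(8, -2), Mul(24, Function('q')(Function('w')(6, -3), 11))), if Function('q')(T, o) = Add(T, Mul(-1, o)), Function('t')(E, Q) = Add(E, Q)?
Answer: -405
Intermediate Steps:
Function('V')(u, S) = Mul(Add(3, Mul(2, S)), Add(S, u)) (Function('V')(u, S) = Mul(Add(u, S), Add(S, Add(3, S))) = Mul(Add(S, u), Add(3, Mul(2, S))) = Mul(Add(3, Mul(2, S)), Add(S, u)))
Function('l')(P, G) = Add(75, Mul(-5, Pow(P, 2)), Mul(50, P), Mul(-5, P, Add(3, P))) (Function('l')(P, G) = Mul(Mul(Add(Pow(P, 2), Mul(P, -5), Mul(P, Add(3, P)), Mul(-5, Add(3, P))), 1), -5) = Mul(Mul(Add(Pow(P, 2), Mul(-5, P), Mul(P, Add(3, P)), Add(-15, Mul(-5, P))), 1), -5) = Mul(Mul(Add(-15, Pow(P, 2), Mul(-10, P), Mul(P, Add(3, P))), 1), -5) = Mul(Add(-15, Pow(P, 2), Mul(-10, P), Mul(P, Add(3, P))), -5) = Add(75, Mul(-5, Pow(P, 2)), Mul(50, P), Mul(-5, P, Add(3, P))))
Add(Function('l')(8, -2), Mul(24, Function('q')(Function('w')(6, -3), 11))) = Add(Add(75, Mul(-10, Pow(8, 2)), Mul(35, 8)), Mul(24, Add(6, Mul(-1, 11)))) = Add(Add(75, Mul(-10, 64), 280), Mul(24, Add(6, -11))) = Add(Add(75, -640, 280), Mul(24, -5)) = Add(-285, -120) = -405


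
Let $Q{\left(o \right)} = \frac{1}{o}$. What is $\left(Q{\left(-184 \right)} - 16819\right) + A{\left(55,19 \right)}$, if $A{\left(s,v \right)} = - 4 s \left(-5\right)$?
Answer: $- \frac{2892297}{184} \approx -15719.0$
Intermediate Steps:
$A{\left(s,v \right)} = 20 s$
$\left(Q{\left(-184 \right)} - 16819\right) + A{\left(55,19 \right)} = \left(\frac{1}{-184} - 16819\right) + 20 \cdot 55 = \left(- \frac{1}{184} - 16819\right) + 1100 = - \frac{3094697}{184} + 1100 = - \frac{2892297}{184}$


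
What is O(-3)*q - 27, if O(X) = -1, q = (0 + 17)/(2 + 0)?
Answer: -71/2 ≈ -35.500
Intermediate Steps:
q = 17/2 ≈ 8.5000
O(-3)*q - 27 = -1*17/2 - 27 = -17/2 - 27 = -71/2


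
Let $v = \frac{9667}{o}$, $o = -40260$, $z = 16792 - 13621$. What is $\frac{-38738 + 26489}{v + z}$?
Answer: $- \frac{493144740}{127654793} \approx -3.8631$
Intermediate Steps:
$z = 3171$ ($z = 16792 - 13621 = 3171$)
$v = - \frac{9667}{40260}$ ($v = \frac{9667}{-40260} = 9667 \left(- \frac{1}{40260}\right) = - \frac{9667}{40260} \approx -0.24011$)
$\frac{-38738 + 26489}{v + z} = \frac{-38738 + 26489}{- \frac{9667}{40260} + 3171} = - \frac{12249}{\frac{127654793}{40260}} = \left(-12249\right) \frac{40260}{127654793} = - \frac{493144740}{127654793}$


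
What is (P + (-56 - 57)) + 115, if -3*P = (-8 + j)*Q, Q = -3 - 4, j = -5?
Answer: -85/3 ≈ -28.333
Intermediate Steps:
Q = -7
P = -91/3 (P = -(-8 - 5)*(-7)/3 = -(-13)*(-7)/3 = -⅓*91 = -91/3 ≈ -30.333)
(P + (-56 - 57)) + 115 = (-91/3 + (-56 - 57)) + 115 = (-91/3 - 113) + 115 = -430/3 + 115 = -85/3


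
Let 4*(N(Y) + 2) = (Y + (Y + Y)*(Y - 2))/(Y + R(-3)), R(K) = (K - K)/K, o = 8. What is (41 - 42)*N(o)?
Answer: -5/4 ≈ -1.2500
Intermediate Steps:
R(K) = 0 (R(K) = 0/K = 0)
N(Y) = -2 + (Y + 2*Y*(-2 + Y))/(4*Y) (N(Y) = -2 + ((Y + (Y + Y)*(Y - 2))/(Y + 0))/4 = -2 + ((Y + (2*Y)*(-2 + Y))/Y)/4 = -2 + ((Y + 2*Y*(-2 + Y))/Y)/4 = -2 + (Y + 2*Y*(-2 + Y))/(4*Y))
(41 - 42)*N(o) = (41 - 42)*(-11/4 + (½)*8) = -(-11/4 + 4) = -1*5/4 = -5/4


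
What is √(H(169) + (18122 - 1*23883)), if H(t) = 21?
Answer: 2*I*√1435 ≈ 75.763*I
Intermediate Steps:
√(H(169) + (18122 - 1*23883)) = √(21 + (18122 - 1*23883)) = √(21 + (18122 - 23883)) = √(21 - 5761) = √(-5740) = 2*I*√1435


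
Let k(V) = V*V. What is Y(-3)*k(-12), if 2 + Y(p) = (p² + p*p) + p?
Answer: 1872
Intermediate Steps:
Y(p) = -2 + p + 2*p² (Y(p) = -2 + ((p² + p*p) + p) = -2 + ((p² + p²) + p) = -2 + (2*p² + p) = -2 + (p + 2*p²) = -2 + p + 2*p²)
k(V) = V²
Y(-3)*k(-12) = (-2 - 3 + 2*(-3)²)*(-12)² = (-2 - 3 + 2*9)*144 = (-2 - 3 + 18)*144 = 13*144 = 1872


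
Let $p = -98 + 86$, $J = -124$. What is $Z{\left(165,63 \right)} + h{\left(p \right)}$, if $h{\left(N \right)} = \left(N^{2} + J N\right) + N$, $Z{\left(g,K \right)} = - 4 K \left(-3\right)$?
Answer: $2376$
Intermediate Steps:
$Z{\left(g,K \right)} = 12 K$
$p = -12$
$h{\left(N \right)} = N^{2} - 123 N$ ($h{\left(N \right)} = \left(N^{2} - 124 N\right) + N = N^{2} - 123 N$)
$Z{\left(165,63 \right)} + h{\left(p \right)} = 12 \cdot 63 - 12 \left(-123 - 12\right) = 756 - -1620 = 756 + 1620 = 2376$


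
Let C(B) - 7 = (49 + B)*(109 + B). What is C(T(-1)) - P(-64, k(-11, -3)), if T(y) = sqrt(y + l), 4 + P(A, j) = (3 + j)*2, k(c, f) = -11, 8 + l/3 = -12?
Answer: 5307 + 158*I*sqrt(61) ≈ 5307.0 + 1234.0*I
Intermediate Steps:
l = -60 (l = -24 + 3*(-12) = -24 - 36 = -60)
P(A, j) = 2 + 2*j (P(A, j) = -4 + (3 + j)*2 = -4 + (6 + 2*j) = 2 + 2*j)
T(y) = sqrt(-60 + y) (T(y) = sqrt(y - 60) = sqrt(-60 + y))
C(B) = 7 + (49 + B)*(109 + B)
C(T(-1)) - P(-64, k(-11, -3)) = (5348 + (sqrt(-60 - 1))**2 + 158*sqrt(-60 - 1)) - (2 + 2*(-11)) = (5348 + (sqrt(-61))**2 + 158*sqrt(-61)) - (2 - 22) = (5348 + (I*sqrt(61))**2 + 158*(I*sqrt(61))) - 1*(-20) = (5348 - 61 + 158*I*sqrt(61)) + 20 = (5287 + 158*I*sqrt(61)) + 20 = 5307 + 158*I*sqrt(61)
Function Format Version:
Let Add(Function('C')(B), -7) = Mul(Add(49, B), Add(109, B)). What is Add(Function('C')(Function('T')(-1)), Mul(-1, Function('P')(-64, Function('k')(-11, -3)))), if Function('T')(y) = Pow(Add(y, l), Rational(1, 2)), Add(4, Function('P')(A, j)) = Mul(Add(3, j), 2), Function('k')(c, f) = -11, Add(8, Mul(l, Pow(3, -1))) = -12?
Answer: Add(5307, Mul(158, I, Pow(61, Rational(1, 2)))) ≈ Add(5307.0, Mul(1234.0, I))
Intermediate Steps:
l = -60 (l = Add(-24, Mul(3, -12)) = Add(-24, -36) = -60)
Function('P')(A, j) = Add(2, Mul(2, j)) (Function('P')(A, j) = Add(-4, Mul(Add(3, j), 2)) = Add(-4, Add(6, Mul(2, j))) = Add(2, Mul(2, j)))
Function('T')(y) = Pow(Add(-60, y), Rational(1, 2)) (Function('T')(y) = Pow(Add(y, -60), Rational(1, 2)) = Pow(Add(-60, y), Rational(1, 2)))
Function('C')(B) = Add(7, Mul(Add(49, B), Add(109, B)))
Add(Function('C')(Function('T')(-1)), Mul(-1, Function('P')(-64, Function('k')(-11, -3)))) = Add(Add(5348, Pow(Pow(Add(-60, -1), Rational(1, 2)), 2), Mul(158, Pow(Add(-60, -1), Rational(1, 2)))), Mul(-1, Add(2, Mul(2, -11)))) = Add(Add(5348, Pow(Pow(-61, Rational(1, 2)), 2), Mul(158, Pow(-61, Rational(1, 2)))), Mul(-1, Add(2, -22))) = Add(Add(5348, Pow(Mul(I, Pow(61, Rational(1, 2))), 2), Mul(158, Mul(I, Pow(61, Rational(1, 2))))), Mul(-1, -20)) = Add(Add(5348, -61, Mul(158, I, Pow(61, Rational(1, 2)))), 20) = Add(Add(5287, Mul(158, I, Pow(61, Rational(1, 2)))), 20) = Add(5307, Mul(158, I, Pow(61, Rational(1, 2))))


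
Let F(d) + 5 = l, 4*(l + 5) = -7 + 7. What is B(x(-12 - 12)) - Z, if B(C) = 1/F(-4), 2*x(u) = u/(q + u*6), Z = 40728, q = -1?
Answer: -407281/10 ≈ -40728.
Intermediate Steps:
l = -5 (l = -5 + (-7 + 7)/4 = -5 + (¼)*0 = -5 + 0 = -5)
F(d) = -10 (F(d) = -5 - 5 = -10)
x(u) = u/(2*(-1 + 6*u)) (x(u) = (u/(-1 + u*6))/2 = (u/(-1 + 6*u))/2 = u/(2*(-1 + 6*u)))
B(C) = -⅒ (B(C) = 1/(-10) = -⅒)
B(x(-12 - 12)) - Z = -⅒ - 1*40728 = -⅒ - 40728 = -407281/10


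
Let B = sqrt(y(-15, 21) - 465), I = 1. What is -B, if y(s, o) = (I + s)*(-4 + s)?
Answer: -I*sqrt(199) ≈ -14.107*I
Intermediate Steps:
y(s, o) = (1 + s)*(-4 + s)
B = I*sqrt(199) (B = sqrt((-4 + (-15)**2 - 3*(-15)) - 465) = sqrt((-4 + 225 + 45) - 465) = sqrt(266 - 465) = sqrt(-199) = I*sqrt(199) ≈ 14.107*I)
-B = -I*sqrt(199)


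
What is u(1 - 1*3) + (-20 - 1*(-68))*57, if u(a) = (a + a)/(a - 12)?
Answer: 19154/7 ≈ 2736.3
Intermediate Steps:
u(a) = 2*a/(-12 + a) (u(a) = (2*a)/(-12 + a) = 2*a/(-12 + a))
u(1 - 1*3) + (-20 - 1*(-68))*57 = 2*(1 - 1*3)/(-12 + (1 - 1*3)) + (-20 - 1*(-68))*57 = 2*(1 - 3)/(-12 + (1 - 3)) + (-20 + 68)*57 = 2*(-2)/(-12 - 2) + 48*57 = 2*(-2)/(-14) + 2736 = 2*(-2)*(-1/14) + 2736 = 2/7 + 2736 = 19154/7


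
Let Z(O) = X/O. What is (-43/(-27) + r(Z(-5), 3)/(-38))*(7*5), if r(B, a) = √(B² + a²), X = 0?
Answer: 54355/1026 ≈ 52.978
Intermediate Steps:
Z(O) = 0 (Z(O) = 0/O = 0)
(-43/(-27) + r(Z(-5), 3)/(-38))*(7*5) = (-43/(-27) + √(0² + 3²)/(-38))*(7*5) = (-43*(-1/27) + √(0 + 9)*(-1/38))*35 = (43/27 + √9*(-1/38))*35 = (43/27 + 3*(-1/38))*35 = (43/27 - 3/38)*35 = (1553/1026)*35 = 54355/1026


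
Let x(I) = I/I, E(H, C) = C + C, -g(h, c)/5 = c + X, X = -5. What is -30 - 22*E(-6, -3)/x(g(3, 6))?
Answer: 102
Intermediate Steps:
g(h, c) = 25 - 5*c (g(h, c) = -5*(c - 5) = -5*(-5 + c) = 25 - 5*c)
E(H, C) = 2*C
x(I) = 1
-30 - 22*E(-6, -3)/x(g(3, 6)) = -30 - 22*2*(-3)/1 = -30 - (-132) = -30 - 22*(-6) = -30 + 132 = 102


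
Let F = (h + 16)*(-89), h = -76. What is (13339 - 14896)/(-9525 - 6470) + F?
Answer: 85414857/15995 ≈ 5340.1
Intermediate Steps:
F = 5340 (F = (-76 + 16)*(-89) = -60*(-89) = 5340)
(13339 - 14896)/(-9525 - 6470) + F = (13339 - 14896)/(-9525 - 6470) + 5340 = -1557/(-15995) + 5340 = -1557*(-1/15995) + 5340 = 1557/15995 + 5340 = 85414857/15995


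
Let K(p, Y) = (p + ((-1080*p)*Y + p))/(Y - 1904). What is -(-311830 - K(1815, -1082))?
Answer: -594907825/1493 ≈ -3.9846e+5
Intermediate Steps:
K(p, Y) = (2*p - 1080*Y*p)/(-1904 + Y) (K(p, Y) = (p + (-1080*Y*p + p))/(-1904 + Y) = (p + (p - 1080*Y*p))/(-1904 + Y) = (2*p - 1080*Y*p)/(-1904 + Y))
-(-311830 - K(1815, -1082)) = -(-311830 - 2*1815*(1 - 540*(-1082))/(-1904 - 1082)) = -(-311830 - 2*1815*(1 + 584280)/(-2986)) = -(-311830 - 2*1815*(-1)*584281/2986) = -(-311830 - 1*(-1060470015/1493)) = -(-311830 + 1060470015/1493) = -1*594907825/1493 = -594907825/1493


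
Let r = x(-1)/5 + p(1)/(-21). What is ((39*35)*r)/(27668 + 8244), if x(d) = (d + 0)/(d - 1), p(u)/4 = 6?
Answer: -2847/71824 ≈ -0.039639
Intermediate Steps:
p(u) = 24 (p(u) = 4*6 = 24)
x(d) = d/(-1 + d)
r = -73/70 (r = -1/(-1 - 1)/5 + 24/(-21) = -1/(-2)*(⅕) + 24*(-1/21) = -1*(-½)*(⅕) - 8/7 = (½)*(⅕) - 8/7 = ⅒ - 8/7 = -73/70 ≈ -1.0429)
((39*35)*r)/(27668 + 8244) = ((39*35)*(-73/70))/(27668 + 8244) = (1365*(-73/70))/35912 = -2847/2*1/35912 = -2847/71824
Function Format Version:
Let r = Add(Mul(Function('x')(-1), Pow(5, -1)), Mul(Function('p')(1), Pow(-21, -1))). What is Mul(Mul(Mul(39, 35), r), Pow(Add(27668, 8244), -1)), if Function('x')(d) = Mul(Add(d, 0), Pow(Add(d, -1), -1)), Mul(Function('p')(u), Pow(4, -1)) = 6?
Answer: Rational(-2847, 71824) ≈ -0.039639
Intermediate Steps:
Function('p')(u) = 24 (Function('p')(u) = Mul(4, 6) = 24)
Function('x')(d) = Mul(d, Pow(Add(-1, d), -1))
r = Rational(-73, 70) (r = Add(Mul(Mul(-1, Pow(Add(-1, -1), -1)), Pow(5, -1)), Mul(24, Pow(-21, -1))) = Add(Mul(Mul(-1, Pow(-2, -1)), Rational(1, 5)), Mul(24, Rational(-1, 21))) = Add(Mul(Mul(-1, Rational(-1, 2)), Rational(1, 5)), Rational(-8, 7)) = Add(Mul(Rational(1, 2), Rational(1, 5)), Rational(-8, 7)) = Add(Rational(1, 10), Rational(-8, 7)) = Rational(-73, 70) ≈ -1.0429)
Mul(Mul(Mul(39, 35), r), Pow(Add(27668, 8244), -1)) = Mul(Mul(Mul(39, 35), Rational(-73, 70)), Pow(Add(27668, 8244), -1)) = Mul(Mul(1365, Rational(-73, 70)), Pow(35912, -1)) = Mul(Rational(-2847, 2), Rational(1, 35912)) = Rational(-2847, 71824)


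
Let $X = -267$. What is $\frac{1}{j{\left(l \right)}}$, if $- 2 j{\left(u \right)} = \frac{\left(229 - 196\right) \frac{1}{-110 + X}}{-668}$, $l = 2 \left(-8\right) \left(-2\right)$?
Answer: $- \frac{503672}{33} \approx -15263.0$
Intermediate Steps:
$l = 32$ ($l = \left(-16\right) \left(-2\right) = 32$)
$j{\left(u \right)} = - \frac{33}{503672}$ ($j{\left(u \right)} = - \frac{\frac{229 - 196}{-110 - 267} \frac{1}{-668}}{2} = - \frac{\frac{33}{-377} \left(- \frac{1}{668}\right)}{2} = - \frac{33 \left(- \frac{1}{377}\right) \left(- \frac{1}{668}\right)}{2} = - \frac{\left(- \frac{33}{377}\right) \left(- \frac{1}{668}\right)}{2} = \left(- \frac{1}{2}\right) \frac{33}{251836} = - \frac{33}{503672}$)
$\frac{1}{j{\left(l \right)}} = \frac{1}{- \frac{33}{503672}} = - \frac{503672}{33}$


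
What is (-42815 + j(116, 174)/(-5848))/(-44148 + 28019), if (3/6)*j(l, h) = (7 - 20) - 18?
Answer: 125191029/47161196 ≈ 2.6545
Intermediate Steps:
j(l, h) = -62 (j(l, h) = 2*((7 - 20) - 18) = 2*(-13 - 18) = 2*(-31) = -62)
(-42815 + j(116, 174)/(-5848))/(-44148 + 28019) = (-42815 - 62/(-5848))/(-44148 + 28019) = (-42815 - 62*(-1/5848))/(-16129) = (-42815 + 31/2924)*(-1/16129) = -125191029/2924*(-1/16129) = 125191029/47161196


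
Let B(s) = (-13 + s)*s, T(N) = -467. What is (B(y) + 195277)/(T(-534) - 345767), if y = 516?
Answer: -64975/49462 ≈ -1.3136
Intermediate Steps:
B(s) = s*(-13 + s)
(B(y) + 195277)/(T(-534) - 345767) = (516*(-13 + 516) + 195277)/(-467 - 345767) = (516*503 + 195277)/(-346234) = (259548 + 195277)*(-1/346234) = 454825*(-1/346234) = -64975/49462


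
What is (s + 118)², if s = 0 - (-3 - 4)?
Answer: 15625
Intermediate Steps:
s = 7 (s = 0 - 1*(-7) = 0 + 7 = 7)
(s + 118)² = (7 + 118)² = 125² = 15625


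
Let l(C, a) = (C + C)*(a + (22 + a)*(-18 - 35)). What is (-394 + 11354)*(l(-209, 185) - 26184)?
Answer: 49126709440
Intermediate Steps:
l(C, a) = 2*C*(-1166 - 52*a) (l(C, a) = (2*C)*(a + (22 + a)*(-53)) = (2*C)*(a + (-1166 - 53*a)) = (2*C)*(-1166 - 52*a) = 2*C*(-1166 - 52*a))
(-394 + 11354)*(l(-209, 185) - 26184) = (-394 + 11354)*(-4*(-209)*(583 + 26*185) - 26184) = 10960*(-4*(-209)*(583 + 4810) - 26184) = 10960*(-4*(-209)*5393 - 26184) = 10960*(4508548 - 26184) = 10960*4482364 = 49126709440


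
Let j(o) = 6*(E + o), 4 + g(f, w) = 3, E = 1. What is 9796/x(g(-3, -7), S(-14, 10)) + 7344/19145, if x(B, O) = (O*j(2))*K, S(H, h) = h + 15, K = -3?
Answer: -17763002/2584575 ≈ -6.8727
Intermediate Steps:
g(f, w) = -1 (g(f, w) = -4 + 3 = -1)
S(H, h) = 15 + h
j(o) = 6 + 6*o (j(o) = 6*(1 + o) = 6 + 6*o)
x(B, O) = -54*O (x(B, O) = (O*(6 + 6*2))*(-3) = (O*(6 + 12))*(-3) = (O*18)*(-3) = (18*O)*(-3) = -54*O)
9796/x(g(-3, -7), S(-14, 10)) + 7344/19145 = 9796/((-54*(15 + 10))) + 7344/19145 = 9796/((-54*25)) + 7344*(1/19145) = 9796/(-1350) + 7344/19145 = 9796*(-1/1350) + 7344/19145 = -4898/675 + 7344/19145 = -17763002/2584575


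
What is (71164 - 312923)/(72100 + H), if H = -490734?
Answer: 241759/418634 ≈ 0.57749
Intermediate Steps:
(71164 - 312923)/(72100 + H) = (71164 - 312923)/(72100 - 490734) = -241759/(-418634) = -241759*(-1/418634) = 241759/418634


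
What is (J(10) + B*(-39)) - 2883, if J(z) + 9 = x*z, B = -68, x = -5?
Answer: -290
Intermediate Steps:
J(z) = -9 - 5*z
(J(10) + B*(-39)) - 2883 = ((-9 - 5*10) - 68*(-39)) - 2883 = ((-9 - 50) + 2652) - 2883 = (-59 + 2652) - 2883 = 2593 - 2883 = -290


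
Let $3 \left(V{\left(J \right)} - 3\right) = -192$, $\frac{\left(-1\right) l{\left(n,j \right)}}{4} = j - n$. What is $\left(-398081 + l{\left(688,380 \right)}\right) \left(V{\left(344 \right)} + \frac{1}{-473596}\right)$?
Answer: $\frac{11464712436093}{473596} \approx 2.4208 \cdot 10^{7}$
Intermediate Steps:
$l{\left(n,j \right)} = - 4 j + 4 n$ ($l{\left(n,j \right)} = - 4 \left(j - n\right) = - 4 j + 4 n$)
$V{\left(J \right)} = -61$ ($V{\left(J \right)} = 3 + \frac{1}{3} \left(-192\right) = 3 - 64 = -61$)
$\left(-398081 + l{\left(688,380 \right)}\right) \left(V{\left(344 \right)} + \frac{1}{-473596}\right) = \left(-398081 + \left(\left(-4\right) 380 + 4 \cdot 688\right)\right) \left(-61 + \frac{1}{-473596}\right) = \left(-398081 + \left(-1520 + 2752\right)\right) \left(-61 - \frac{1}{473596}\right) = \left(-398081 + 1232\right) \left(- \frac{28889357}{473596}\right) = \left(-396849\right) \left(- \frac{28889357}{473596}\right) = \frac{11464712436093}{473596}$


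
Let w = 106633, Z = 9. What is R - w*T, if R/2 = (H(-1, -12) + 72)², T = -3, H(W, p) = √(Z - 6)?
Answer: 330273 + 288*√3 ≈ 3.3077e+5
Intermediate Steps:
H(W, p) = √3 (H(W, p) = √(9 - 6) = √3)
R = 2*(72 + √3)² (R = 2*(√3 + 72)² = 2*(72 + √3)² ≈ 10873.)
R - w*T = (10374 + 288*√3) - 106633*(-3) = (10374 + 288*√3) - 1*(-319899) = (10374 + 288*√3) + 319899 = 330273 + 288*√3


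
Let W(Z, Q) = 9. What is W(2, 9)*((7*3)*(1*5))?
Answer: 945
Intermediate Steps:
W(2, 9)*((7*3)*(1*5)) = 9*((7*3)*(1*5)) = 9*(21*5) = 9*105 = 945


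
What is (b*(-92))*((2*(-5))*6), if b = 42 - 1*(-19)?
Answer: 336720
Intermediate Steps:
b = 61 (b = 42 + 19 = 61)
(b*(-92))*((2*(-5))*6) = (61*(-92))*((2*(-5))*6) = -(-56120)*6 = -5612*(-60) = 336720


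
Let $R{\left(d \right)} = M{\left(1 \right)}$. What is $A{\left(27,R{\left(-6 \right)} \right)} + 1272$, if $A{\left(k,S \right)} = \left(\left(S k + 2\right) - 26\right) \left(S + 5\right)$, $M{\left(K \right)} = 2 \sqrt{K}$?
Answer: $1482$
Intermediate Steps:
$R{\left(d \right)} = 2$ ($R{\left(d \right)} = 2 \sqrt{1} = 2 \cdot 1 = 2$)
$A{\left(k,S \right)} = \left(-24 + S k\right) \left(5 + S\right)$ ($A{\left(k,S \right)} = \left(\left(2 + S k\right) - 26\right) \left(5 + S\right) = \left(-24 + S k\right) \left(5 + S\right)$)
$A{\left(27,R{\left(-6 \right)} \right)} + 1272 = \left(-120 - 48 + 27 \cdot 2^{2} + 5 \cdot 2 \cdot 27\right) + 1272 = \left(-120 - 48 + 27 \cdot 4 + 270\right) + 1272 = \left(-120 - 48 + 108 + 270\right) + 1272 = 210 + 1272 = 1482$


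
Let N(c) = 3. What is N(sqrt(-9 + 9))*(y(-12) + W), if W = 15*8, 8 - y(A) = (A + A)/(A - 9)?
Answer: 2664/7 ≈ 380.57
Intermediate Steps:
y(A) = 8 - 2*A/(-9 + A) (y(A) = 8 - (A + A)/(A - 9) = 8 - 2*A/(-9 + A))
W = 120
N(sqrt(-9 + 9))*(y(-12) + W) = 3*(6*(-12 - 12)/(-9 - 12) + 120) = 3*(6*(-24)/(-21) + 120) = 3*(6*(-1/21)*(-24) + 120) = 3*(48/7 + 120) = 3*(888/7) = 2664/7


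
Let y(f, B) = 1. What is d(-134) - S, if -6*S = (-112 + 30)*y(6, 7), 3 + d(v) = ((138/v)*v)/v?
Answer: -3557/201 ≈ -17.697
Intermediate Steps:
d(v) = -3 + 138/v (d(v) = -3 + ((138/v)*v)/v = -3 + 138/v)
S = 41/3 (S = -(-112 + 30)/6 = -(-41)/3 = -1/6*(-82) = 41/3 ≈ 13.667)
d(-134) - S = (-3 + 138/(-134)) - 1*41/3 = (-3 + 138*(-1/134)) - 41/3 = (-3 - 69/67) - 41/3 = -270/67 - 41/3 = -3557/201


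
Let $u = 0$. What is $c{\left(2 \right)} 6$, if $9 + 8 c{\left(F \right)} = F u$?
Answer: $- \frac{27}{4} \approx -6.75$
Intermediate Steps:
$c{\left(F \right)} = - \frac{9}{8}$ ($c{\left(F \right)} = - \frac{9}{8} + \frac{F 0}{8} = - \frac{9}{8} + \frac{1}{8} \cdot 0 = - \frac{9}{8} + 0 = - \frac{9}{8}$)
$c{\left(2 \right)} 6 = \left(- \frac{9}{8}\right) 6 = - \frac{27}{4}$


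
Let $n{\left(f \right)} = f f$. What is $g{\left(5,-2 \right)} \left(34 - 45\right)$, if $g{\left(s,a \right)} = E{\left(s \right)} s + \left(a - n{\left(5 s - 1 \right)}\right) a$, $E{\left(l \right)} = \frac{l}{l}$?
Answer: $-12771$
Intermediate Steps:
$n{\left(f \right)} = f^{2}$
$E{\left(l \right)} = 1$
$g{\left(s,a \right)} = s + a \left(a - \left(-1 + 5 s\right)^{2}\right)$ ($g{\left(s,a \right)} = 1 s + \left(a - \left(5 s - 1\right)^{2}\right) a = s + \left(a - \left(-1 + 5 s\right)^{2}\right) a = s + a \left(a - \left(-1 + 5 s\right)^{2}\right)$)
$g{\left(5,-2 \right)} \left(34 - 45\right) = \left(5 + \left(-2\right)^{2} - - 2 \left(-1 + 5 \cdot 5\right)^{2}\right) \left(34 - 45\right) = \left(5 + 4 - - 2 \left(-1 + 25\right)^{2}\right) \left(-11\right) = \left(5 + 4 - - 2 \cdot 24^{2}\right) \left(-11\right) = \left(5 + 4 - \left(-2\right) 576\right) \left(-11\right) = \left(5 + 4 + 1152\right) \left(-11\right) = 1161 \left(-11\right) = -12771$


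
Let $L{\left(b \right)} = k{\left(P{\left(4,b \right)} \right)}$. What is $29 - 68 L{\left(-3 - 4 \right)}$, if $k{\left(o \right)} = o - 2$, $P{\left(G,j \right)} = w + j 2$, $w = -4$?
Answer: $1389$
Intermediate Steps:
$P{\left(G,j \right)} = -4 + 2 j$ ($P{\left(G,j \right)} = -4 + j 2 = -4 + 2 j$)
$k{\left(o \right)} = -2 + o$
$L{\left(b \right)} = -6 + 2 b$ ($L{\left(b \right)} = -2 + \left(-4 + 2 b\right) = -6 + 2 b$)
$29 - 68 L{\left(-3 - 4 \right)} = 29 - 68 \left(-6 + 2 \left(-3 - 4\right)\right) = 29 - 68 \left(-6 + 2 \left(-7\right)\right) = 29 - 68 \left(-6 - 14\right) = 29 - -1360 = 29 + 1360 = 1389$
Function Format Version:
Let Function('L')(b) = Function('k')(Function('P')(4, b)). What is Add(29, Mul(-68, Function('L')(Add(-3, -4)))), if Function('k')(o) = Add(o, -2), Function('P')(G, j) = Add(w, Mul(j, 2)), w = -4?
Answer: 1389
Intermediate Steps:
Function('P')(G, j) = Add(-4, Mul(2, j)) (Function('P')(G, j) = Add(-4, Mul(j, 2)) = Add(-4, Mul(2, j)))
Function('k')(o) = Add(-2, o)
Function('L')(b) = Add(-6, Mul(2, b)) (Function('L')(b) = Add(-2, Add(-4, Mul(2, b))) = Add(-6, Mul(2, b)))
Add(29, Mul(-68, Function('L')(Add(-3, -4)))) = Add(29, Mul(-68, Add(-6, Mul(2, Add(-3, -4))))) = Add(29, Mul(-68, Add(-6, Mul(2, -7)))) = Add(29, Mul(-68, Add(-6, -14))) = Add(29, Mul(-68, -20)) = Add(29, 1360) = 1389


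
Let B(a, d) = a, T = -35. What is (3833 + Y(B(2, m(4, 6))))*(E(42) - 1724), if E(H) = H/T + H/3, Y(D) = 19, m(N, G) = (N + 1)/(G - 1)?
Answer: -32957712/5 ≈ -6.5915e+6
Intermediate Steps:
m(N, G) = (1 + N)/(-1 + G)
E(H) = 32*H/105 (E(H) = H/(-35) + H/3 = H*(-1/35) + H*(1/3) = -H/35 + H/3 = 32*H/105)
(3833 + Y(B(2, m(4, 6))))*(E(42) - 1724) = (3833 + 19)*((32/105)*42 - 1724) = 3852*(64/5 - 1724) = 3852*(-8556/5) = -32957712/5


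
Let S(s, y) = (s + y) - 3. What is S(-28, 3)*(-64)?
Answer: 1792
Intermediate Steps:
S(s, y) = -3 + s + y
S(-28, 3)*(-64) = (-3 - 28 + 3)*(-64) = -28*(-64) = 1792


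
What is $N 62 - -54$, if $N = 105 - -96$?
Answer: $12516$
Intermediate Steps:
$N = 201$ ($N = 105 + 96 = 201$)
$N 62 - -54 = 201 \cdot 62 - -54 = 12462 + 54 = 12516$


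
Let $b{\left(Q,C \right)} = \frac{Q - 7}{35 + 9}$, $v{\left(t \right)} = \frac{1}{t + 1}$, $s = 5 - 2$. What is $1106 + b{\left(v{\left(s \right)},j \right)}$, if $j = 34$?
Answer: $\frac{194629}{176} \approx 1105.8$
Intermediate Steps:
$s = 3$
$v{\left(t \right)} = \frac{1}{1 + t}$
$b{\left(Q,C \right)} = - \frac{7}{44} + \frac{Q}{44}$ ($b{\left(Q,C \right)} = \frac{-7 + Q}{44} = \left(-7 + Q\right) \frac{1}{44} = - \frac{7}{44} + \frac{Q}{44}$)
$1106 + b{\left(v{\left(s \right)},j \right)} = 1106 - \left(\frac{7}{44} - \frac{1}{44 \left(1 + 3\right)}\right) = 1106 - \left(\frac{7}{44} - \frac{1}{44 \cdot 4}\right) = 1106 + \left(- \frac{7}{44} + \frac{1}{44} \cdot \frac{1}{4}\right) = 1106 + \left(- \frac{7}{44} + \frac{1}{176}\right) = 1106 - \frac{27}{176} = \frac{194629}{176}$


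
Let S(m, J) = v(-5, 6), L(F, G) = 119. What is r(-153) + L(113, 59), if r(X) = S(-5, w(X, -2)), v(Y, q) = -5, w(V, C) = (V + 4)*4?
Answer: 114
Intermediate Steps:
w(V, C) = 16 + 4*V (w(V, C) = (4 + V)*4 = 16 + 4*V)
S(m, J) = -5
r(X) = -5
r(-153) + L(113, 59) = -5 + 119 = 114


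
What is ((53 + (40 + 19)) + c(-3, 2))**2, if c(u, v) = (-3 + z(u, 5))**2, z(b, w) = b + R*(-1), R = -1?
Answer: 18769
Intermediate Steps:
z(b, w) = 1 + b (z(b, w) = b - 1*(-1) = b + 1 = 1 + b)
c(u, v) = (-2 + u)**2 (c(u, v) = (-3 + (1 + u))**2 = (-2 + u)**2)
((53 + (40 + 19)) + c(-3, 2))**2 = ((53 + (40 + 19)) + (-2 - 3)**2)**2 = ((53 + 59) + (-5)**2)**2 = (112 + 25)**2 = 137**2 = 18769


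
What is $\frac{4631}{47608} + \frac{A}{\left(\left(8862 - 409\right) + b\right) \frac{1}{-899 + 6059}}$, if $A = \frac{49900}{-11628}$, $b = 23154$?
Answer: $- \frac{79971851957}{132554448024} \approx -0.60331$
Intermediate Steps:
$A = - \frac{12475}{2907}$ ($A = 49900 \left(- \frac{1}{11628}\right) = - \frac{12475}{2907} \approx -4.2914$)
$\frac{4631}{47608} + \frac{A}{\left(\left(8862 - 409\right) + b\right) \frac{1}{-899 + 6059}} = \frac{4631}{47608} - \frac{12475}{2907 \frac{\left(8862 - 409\right) + 23154}{-899 + 6059}} = 4631 \cdot \frac{1}{47608} - \frac{12475}{2907 \frac{8453 + 23154}{5160}} = \frac{421}{4328} - \frac{12475}{2907 \cdot 31607 \cdot \frac{1}{5160}} = \frac{421}{4328} - \frac{12475}{2907 \cdot \frac{31607}{5160}} = \frac{421}{4328} - \frac{21457000}{30627183} = - \frac{79971851957}{132554448024}$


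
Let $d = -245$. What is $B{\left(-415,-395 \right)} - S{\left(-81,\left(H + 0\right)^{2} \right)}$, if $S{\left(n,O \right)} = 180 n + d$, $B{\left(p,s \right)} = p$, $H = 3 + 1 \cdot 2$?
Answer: $14410$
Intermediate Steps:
$H = 5$ ($H = 3 + 2 = 5$)
$S{\left(n,O \right)} = -245 + 180 n$ ($S{\left(n,O \right)} = 180 n - 245 = -245 + 180 n$)
$B{\left(-415,-395 \right)} - S{\left(-81,\left(H + 0\right)^{2} \right)} = -415 - \left(-245 + 180 \left(-81\right)\right) = -415 - \left(-245 - 14580\right) = -415 - -14825 = -415 + 14825 = 14410$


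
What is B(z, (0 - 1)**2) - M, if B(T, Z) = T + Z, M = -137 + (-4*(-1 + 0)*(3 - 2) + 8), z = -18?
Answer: 108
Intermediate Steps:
M = -125 (M = -137 + (-(-4) + 8) = -137 + (-4*(-1) + 8) = -137 + (4 + 8) = -137 + 12 = -125)
B(z, (0 - 1)**2) - M = (-18 + (0 - 1)**2) - 1*(-125) = (-18 + (-1)**2) + 125 = (-18 + 1) + 125 = -17 + 125 = 108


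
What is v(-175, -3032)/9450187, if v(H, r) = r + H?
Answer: -3207/9450187 ≈ -0.00033936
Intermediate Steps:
v(H, r) = H + r
v(-175, -3032)/9450187 = (-175 - 3032)/9450187 = -3207*1/9450187 = -3207/9450187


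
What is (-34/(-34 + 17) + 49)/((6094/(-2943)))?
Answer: -150093/6094 ≈ -24.630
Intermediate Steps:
(-34/(-34 + 17) + 49)/((6094/(-2943))) = (-34/(-17) + 49)/((6094*(-1/2943))) = (-34*(-1/17) + 49)/(-6094/2943) = (2 + 49)*(-2943/6094) = 51*(-2943/6094) = -150093/6094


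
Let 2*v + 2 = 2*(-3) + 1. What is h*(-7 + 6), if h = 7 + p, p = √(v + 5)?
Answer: -7 - √6/2 ≈ -8.2247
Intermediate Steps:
v = -7/2 (v = -1 + (2*(-3) + 1)/2 = -1 + (-6 + 1)/2 = -1 + (½)*(-5) = -1 - 5/2 = -7/2 ≈ -3.5000)
p = √6/2 (p = √(-7/2 + 5) = √(3/2) = √6/2 ≈ 1.2247)
h = 7 + √6/2 ≈ 8.2247
h*(-7 + 6) = (7 + √6/2)*(-7 + 6) = (7 + √6/2)*(-1) = -7 - √6/2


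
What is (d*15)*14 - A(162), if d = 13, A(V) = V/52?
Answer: 70899/26 ≈ 2726.9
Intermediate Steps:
A(V) = V/52 (A(V) = V*(1/52) = V/52)
(d*15)*14 - A(162) = (13*15)*14 - 162/52 = 195*14 - 1*81/26 = 2730 - 81/26 = 70899/26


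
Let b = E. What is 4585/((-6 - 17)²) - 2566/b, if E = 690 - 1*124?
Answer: 618848/149707 ≈ 4.1337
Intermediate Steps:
E = 566 (E = 690 - 124 = 566)
b = 566
4585/((-6 - 17)²) - 2566/b = 4585/((-6 - 17)²) - 2566/566 = 4585/((-23)²) - 2566*1/566 = 4585/529 - 1283/283 = 618848/149707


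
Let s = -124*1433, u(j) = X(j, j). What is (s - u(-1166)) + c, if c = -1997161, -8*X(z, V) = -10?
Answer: -8699417/4 ≈ -2.1749e+6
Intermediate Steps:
X(z, V) = 5/4 (X(z, V) = -⅛*(-10) = 5/4)
u(j) = 5/4
s = -177692
(s - u(-1166)) + c = (-177692 - 1*5/4) - 1997161 = (-177692 - 5/4) - 1997161 = -710773/4 - 1997161 = -8699417/4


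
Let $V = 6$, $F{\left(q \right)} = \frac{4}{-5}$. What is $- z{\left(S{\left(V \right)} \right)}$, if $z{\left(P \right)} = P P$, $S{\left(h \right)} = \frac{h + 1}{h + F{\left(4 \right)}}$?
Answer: $- \frac{1225}{676} \approx -1.8121$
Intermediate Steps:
$F{\left(q \right)} = - \frac{4}{5}$ ($F{\left(q \right)} = 4 \left(- \frac{1}{5}\right) = - \frac{4}{5}$)
$S{\left(h \right)} = \frac{1 + h}{- \frac{4}{5} + h}$ ($S{\left(h \right)} = \frac{h + 1}{h - \frac{4}{5}} = \frac{1 + h}{- \frac{4}{5} + h}$)
$z{\left(P \right)} = P^{2}$
$- z{\left(S{\left(V \right)} \right)} = - \left(\frac{5 \left(1 + 6\right)}{-4 + 5 \cdot 6}\right)^{2} = - \left(5 \frac{1}{-4 + 30} \cdot 7\right)^{2} = - \left(5 \cdot \frac{1}{26} \cdot 7\right)^{2} = - \left(\frac{35}{26}\right)^{2} = \left(-1\right) \frac{1225}{676} = - \frac{1225}{676}$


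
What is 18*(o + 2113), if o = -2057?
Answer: 1008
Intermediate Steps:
18*(o + 2113) = 18*(-2057 + 2113) = 18*56 = 1008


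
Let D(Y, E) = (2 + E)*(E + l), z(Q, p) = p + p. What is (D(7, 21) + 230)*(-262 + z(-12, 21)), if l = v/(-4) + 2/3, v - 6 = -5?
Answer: -476905/3 ≈ -1.5897e+5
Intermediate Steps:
v = 1 (v = 6 - 5 = 1)
l = 5/12 (l = 1/(-4) + 2/3 = 1*(-¼) + 2*(⅓) = -¼ + ⅔ = 5/12 ≈ 0.41667)
z(Q, p) = 2*p
D(Y, E) = (2 + E)*(5/12 + E) (D(Y, E) = (2 + E)*(E + 5/12) = (2 + E)*(5/12 + E))
(D(7, 21) + 230)*(-262 + z(-12, 21)) = ((⅚ + 21² + (29/12)*21) + 230)*(-262 + 2*21) = ((⅚ + 441 + 203/4) + 230)*(-262 + 42) = (5911/12 + 230)*(-220) = (8671/12)*(-220) = -476905/3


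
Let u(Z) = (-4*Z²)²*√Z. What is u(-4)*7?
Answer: 57344*I ≈ 57344.0*I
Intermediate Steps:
u(Z) = 16*Z^(9/2) (u(Z) = (16*Z⁴)*√Z = 16*Z^(9/2))
u(-4)*7 = (16*(-4)^(9/2))*7 = (16*(512*I))*7 = (8192*I)*7 = 57344*I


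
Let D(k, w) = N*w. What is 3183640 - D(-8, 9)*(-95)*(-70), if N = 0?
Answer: 3183640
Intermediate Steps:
D(k, w) = 0 (D(k, w) = 0*w = 0)
3183640 - D(-8, 9)*(-95)*(-70) = 3183640 - 0*(-95)*(-70) = 3183640 - 0*(-70) = 3183640 - 1*0 = 3183640 + 0 = 3183640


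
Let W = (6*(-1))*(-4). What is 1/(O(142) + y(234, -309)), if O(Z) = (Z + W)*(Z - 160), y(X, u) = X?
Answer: -1/2754 ≈ -0.00036311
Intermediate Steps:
W = 24 (W = -6*(-4) = 24)
O(Z) = (-160 + Z)*(24 + Z) (O(Z) = (Z + 24)*(Z - 160) = (24 + Z)*(-160 + Z) = (-160 + Z)*(24 + Z))
1/(O(142) + y(234, -309)) = 1/((-3840 + 142² - 136*142) + 234) = 1/((-3840 + 20164 - 19312) + 234) = 1/(-2988 + 234) = 1/(-2754) = -1/2754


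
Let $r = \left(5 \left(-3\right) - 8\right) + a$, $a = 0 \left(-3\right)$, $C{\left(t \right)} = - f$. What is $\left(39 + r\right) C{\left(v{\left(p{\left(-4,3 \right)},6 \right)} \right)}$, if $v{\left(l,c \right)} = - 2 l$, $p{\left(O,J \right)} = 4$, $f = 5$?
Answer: $-80$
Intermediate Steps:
$C{\left(t \right)} = -5$ ($C{\left(t \right)} = \left(-1\right) 5 = -5$)
$a = 0$
$r = -23$ ($r = \left(5 \left(-3\right) - 8\right) + 0 = \left(-15 - 8\right) + 0 = -23 + 0 = -23$)
$\left(39 + r\right) C{\left(v{\left(p{\left(-4,3 \right)},6 \right)} \right)} = \left(39 - 23\right) \left(-5\right) = 16 \left(-5\right) = -80$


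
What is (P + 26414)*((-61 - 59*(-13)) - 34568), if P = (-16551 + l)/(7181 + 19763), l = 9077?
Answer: -6024823055701/6736 ≈ -8.9442e+8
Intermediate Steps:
P = -3737/13472 (P = (-16551 + 9077)/(7181 + 19763) = -7474/26944 = -7474*1/26944 = -3737/13472 ≈ -0.27739)
(P + 26414)*((-61 - 59*(-13)) - 34568) = (-3737/13472 + 26414)*((-61 - 59*(-13)) - 34568) = 355845671*((-61 + 767) - 34568)/13472 = 355845671*(706 - 34568)/13472 = (355845671/13472)*(-33862) = -6024823055701/6736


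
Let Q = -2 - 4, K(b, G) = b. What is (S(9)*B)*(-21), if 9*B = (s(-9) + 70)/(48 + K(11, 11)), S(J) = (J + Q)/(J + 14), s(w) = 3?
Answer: -511/1357 ≈ -0.37657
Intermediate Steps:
Q = -6
S(J) = (-6 + J)/(14 + J) (S(J) = (J - 6)/(J + 14) = (-6 + J)/(14 + J))
B = 73/531 (B = ((3 + 70)/(48 + 11))/9 = (73/59)/9 = (73*(1/59))/9 = (1/9)*(73/59) = 73/531 ≈ 0.13748)
(S(9)*B)*(-21) = (((-6 + 9)/(14 + 9))*(73/531))*(-21) = ((3/23)*(73/531))*(-21) = (73/4071)*(-21) = -511/1357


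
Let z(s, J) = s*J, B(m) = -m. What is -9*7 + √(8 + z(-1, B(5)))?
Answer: -63 + √13 ≈ -59.394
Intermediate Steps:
z(s, J) = J*s
-9*7 + √(8 + z(-1, B(5))) = -9*7 + √(8 - 1*5*(-1)) = -63 + √(8 - 5*(-1)) = -63 + √(8 + 5) = -63 + √13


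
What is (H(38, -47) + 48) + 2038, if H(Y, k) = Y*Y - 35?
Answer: 3495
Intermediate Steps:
H(Y, k) = -35 + Y**2 (H(Y, k) = Y**2 - 35 = -35 + Y**2)
(H(38, -47) + 48) + 2038 = ((-35 + 38**2) + 48) + 2038 = ((-35 + 1444) + 48) + 2038 = (1409 + 48) + 2038 = 1457 + 2038 = 3495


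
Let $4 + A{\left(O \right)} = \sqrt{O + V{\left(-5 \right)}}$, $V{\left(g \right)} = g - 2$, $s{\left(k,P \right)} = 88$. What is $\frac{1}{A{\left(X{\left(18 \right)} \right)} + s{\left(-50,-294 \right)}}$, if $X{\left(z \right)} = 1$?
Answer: $\frac{14}{1177} - \frac{i \sqrt{6}}{7062} \approx 0.011895 - 0.00034685 i$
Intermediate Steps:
$V{\left(g \right)} = -2 + g$ ($V{\left(g \right)} = g - 2 = -2 + g$)
$A{\left(O \right)} = -4 + \sqrt{-7 + O}$ ($A{\left(O \right)} = -4 + \sqrt{O - 7} = -4 + \sqrt{-7 + O}$)
$\frac{1}{A{\left(X{\left(18 \right)} \right)} + s{\left(-50,-294 \right)}} = \frac{1}{\left(-4 + \sqrt{-7 + 1}\right) + 88} = \frac{1}{\left(-4 + \sqrt{-6}\right) + 88} = \frac{1}{\left(-4 + i \sqrt{6}\right) + 88} = \frac{1}{84 + i \sqrt{6}}$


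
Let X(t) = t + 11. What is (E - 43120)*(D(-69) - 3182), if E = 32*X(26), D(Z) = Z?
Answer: 136333936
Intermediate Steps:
X(t) = 11 + t
E = 1184 (E = 32*(11 + 26) = 32*37 = 1184)
(E - 43120)*(D(-69) - 3182) = (1184 - 43120)*(-69 - 3182) = -41936*(-3251) = 136333936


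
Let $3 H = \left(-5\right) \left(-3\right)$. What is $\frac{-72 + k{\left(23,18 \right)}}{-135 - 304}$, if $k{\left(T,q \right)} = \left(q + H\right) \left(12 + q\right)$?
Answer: $- \frac{618}{439} \approx -1.4077$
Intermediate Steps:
$H = 5$ ($H = \frac{\left(-5\right) \left(-3\right)}{3} = \frac{1}{3} \cdot 15 = 5$)
$k{\left(T,q \right)} = \left(5 + q\right) \left(12 + q\right)$ ($k{\left(T,q \right)} = \left(q + 5\right) \left(12 + q\right) = \left(5 + q\right) \left(12 + q\right)$)
$\frac{-72 + k{\left(23,18 \right)}}{-135 - 304} = \frac{-72 + \left(60 + 18^{2} + 17 \cdot 18\right)}{-135 - 304} = \frac{-72 + \left(60 + 324 + 306\right)}{-439} = \left(-72 + 690\right) \left(- \frac{1}{439}\right) = 618 \left(- \frac{1}{439}\right) = - \frac{618}{439}$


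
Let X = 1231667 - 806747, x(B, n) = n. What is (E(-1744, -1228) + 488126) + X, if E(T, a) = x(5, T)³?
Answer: -5303525738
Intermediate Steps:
X = 424920
E(T, a) = T³
(E(-1744, -1228) + 488126) + X = ((-1744)³ + 488126) + 424920 = (-5304438784 + 488126) + 424920 = -5303950658 + 424920 = -5303525738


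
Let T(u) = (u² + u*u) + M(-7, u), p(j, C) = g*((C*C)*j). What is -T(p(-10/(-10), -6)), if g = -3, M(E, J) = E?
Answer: -23321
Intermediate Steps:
p(j, C) = -3*j*C² (p(j, C) = -3*C*C*j = -3*C²*j = -3*j*C²)
T(u) = -7 + 2*u² (T(u) = (u² + u*u) - 7 = (u² + u²) - 7 = 2*u² - 7 = -7 + 2*u²)
-T(p(-10/(-10), -6)) = -(-7 + 2*(-3*(-10/(-10))*(-6)²)²) = -(-7 + 2*(-3*(-10*(-⅒))*36)²) = -(-7 + 2*(-3*1*36)²) = -(-7 + 2*(-108)²) = -(-7 + 2*11664) = -(-7 + 23328) = -1*23321 = -23321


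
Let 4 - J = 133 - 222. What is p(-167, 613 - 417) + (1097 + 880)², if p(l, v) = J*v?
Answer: 3926757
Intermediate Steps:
J = 93 (J = 4 - (133 - 222) = 4 - 1*(-89) = 4 + 89 = 93)
p(l, v) = 93*v
p(-167, 613 - 417) + (1097 + 880)² = 93*(613 - 417) + (1097 + 880)² = 93*196 + 1977² = 18228 + 3908529 = 3926757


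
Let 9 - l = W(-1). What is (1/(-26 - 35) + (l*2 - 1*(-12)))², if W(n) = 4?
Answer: 1798281/3721 ≈ 483.28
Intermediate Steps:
l = 5 (l = 9 - 1*4 = 9 - 4 = 5)
(1/(-26 - 35) + (l*2 - 1*(-12)))² = (1/(-26 - 35) + (5*2 - 1*(-12)))² = (1/(-61) + (10 + 12))² = (-1/61 + 22)² = (1341/61)² = 1798281/3721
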